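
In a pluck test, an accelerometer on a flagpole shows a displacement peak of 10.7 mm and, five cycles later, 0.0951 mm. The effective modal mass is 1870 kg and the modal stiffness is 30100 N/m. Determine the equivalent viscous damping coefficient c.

2230 N·s/m

Logarithmic decrement δ = (1/n)·ln(x₀/x_n) = (1/5)·ln(10.7/0.0951) = (1/5)·ln(112.5) = 0.9446.
ζ = δ/√(4π² + δ²) = 0.9446/√(39.48 + 0.892) = 0.9446/6.354 = 0.1487.
c = ζ · 2√(km) = 0.1487 × 2√(30100 × 1870) = 0.1487 × 15000 = 2231 N·s/m.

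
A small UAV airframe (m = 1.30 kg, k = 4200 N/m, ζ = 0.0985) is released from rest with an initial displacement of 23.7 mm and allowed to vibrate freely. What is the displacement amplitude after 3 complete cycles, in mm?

Logarithmic decrement δ = 2πζ/√(1 − ζ²) = 2π × 0.09850/√(1 − 0.00970) = 0.6219.
After n cycles, x_n/x₀ = e^(−nδ), so x_3 = 23.7 × e^(−3 × 0.6219) = 23.7 × 0.1548 = 3.668 mm.

3.67 mm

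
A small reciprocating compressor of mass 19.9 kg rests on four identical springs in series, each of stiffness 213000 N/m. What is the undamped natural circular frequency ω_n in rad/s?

51.7 rad/s

Series springs: 1/k_eq = 4/213000, so k_eq = 213000/4 = 53250 N/m.
ω_n = √(k_eq/m) = √(53250/19.9) = √2676 = 51.73 rad/s.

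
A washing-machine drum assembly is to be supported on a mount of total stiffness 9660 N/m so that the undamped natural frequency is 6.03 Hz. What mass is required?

ω_n = 2πf_n = 2π × 6.03 = 37.89 rad/s.
m = k/ω_n² = 9660/37.89² = 9660/1435 = 6.729 kg.

6.73 kg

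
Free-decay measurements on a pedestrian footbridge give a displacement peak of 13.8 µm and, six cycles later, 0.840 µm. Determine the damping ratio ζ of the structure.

Logarithmic decrement δ = (1/n)·ln(x₀/x_n) = (1/6)·ln(13.8/0.840) = (1/6)·ln(16.43) = 0.4665.
ζ = δ/√(4π² + δ²) = 0.4665/√(39.48 + 0.218) = 0.4665/6.300 = 0.07404.

0.0740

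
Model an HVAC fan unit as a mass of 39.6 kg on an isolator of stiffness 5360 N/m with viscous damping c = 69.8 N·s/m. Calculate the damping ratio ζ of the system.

ω_n = √(k/m) = √(5360/39.6) = 11.63 rad/s.
Critical damping c_c = 2√(k·m) = 2√(5360 × 39.6) = 921.4 N·s/m, so ζ = c/c_c = 69.8/921.4 = 0.07575.

0.0758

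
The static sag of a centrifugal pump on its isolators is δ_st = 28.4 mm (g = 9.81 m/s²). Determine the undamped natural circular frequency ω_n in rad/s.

18.6 rad/s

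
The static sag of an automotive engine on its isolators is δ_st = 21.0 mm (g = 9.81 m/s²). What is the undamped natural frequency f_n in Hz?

ω_n = √(g/δ_st) = √(9.81/0.0210) = √467.1 = 21.61 rad/s.
f_n = ω_n/(2π) = 21.61/6.283 = 3.440 Hz.

3.44 Hz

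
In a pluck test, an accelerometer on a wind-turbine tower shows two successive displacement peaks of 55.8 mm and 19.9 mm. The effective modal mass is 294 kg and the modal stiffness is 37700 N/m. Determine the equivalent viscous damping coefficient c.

1080 N·s/m

Logarithmic decrement δ = (1/n)·ln(x₀/x_n) = (1/1)·ln(55.8/19.9) = (1/1)·ln(2.804) = 1.031.
ζ = δ/√(4π² + δ²) = 1.031/√(39.48 + 1.06) = 1.031/6.367 = 0.1619.
c = ζ · 2√(km) = 0.1619 × 2√(37700 × 294) = 0.1619 × 6658 = 1078 N·s/m.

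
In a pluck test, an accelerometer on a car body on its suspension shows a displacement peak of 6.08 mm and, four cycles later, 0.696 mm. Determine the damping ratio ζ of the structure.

Logarithmic decrement δ = (1/n)·ln(x₀/x_n) = (1/4)·ln(6.08/0.696) = (1/4)·ln(8.736) = 0.5419.
ζ = δ/√(4π² + δ²) = 0.5419/√(39.48 + 0.294) = 0.5419/6.307 = 0.08592.

0.0859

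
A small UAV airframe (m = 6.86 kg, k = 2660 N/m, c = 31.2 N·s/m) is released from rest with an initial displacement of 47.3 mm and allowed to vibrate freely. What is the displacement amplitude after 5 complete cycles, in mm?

1.23 mm

ζ = c/(2√(km)) = 31.2/(2√(2660 × 6.86)) = 31.2/270.2 = 0.1155.
Logarithmic decrement δ = 2πζ/√(1 − ζ²) = 2π × 0.1155/√(1 − 0.0133) = 0.7305.
After n cycles, x_n/x₀ = e^(−nδ), so x_5 = 47.3 × e^(−5 × 0.7305) = 47.3 × 0.02593 = 1.226 mm.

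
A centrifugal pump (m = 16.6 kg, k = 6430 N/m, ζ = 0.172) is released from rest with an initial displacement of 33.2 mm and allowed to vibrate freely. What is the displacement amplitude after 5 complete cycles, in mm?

Logarithmic decrement δ = 2πζ/√(1 − ζ²) = 2π × 0.1720/√(1 − 0.0296) = 1.097.
After n cycles, x_n/x₀ = e^(−nδ), so x_5 = 33.2 × e^(−5 × 1.097) = 33.2 × 0.004147 = 0.1377 mm.

0.138 mm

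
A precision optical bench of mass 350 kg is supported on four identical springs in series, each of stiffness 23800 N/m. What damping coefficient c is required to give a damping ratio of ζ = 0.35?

1010 N·s/m

Series springs: 1/k_eq = 4/23800, so k_eq = 23800/4 = 5950 N/m.
c_c = 2√(k_eq·m) = 2√(5950 × 350) = 2886 N·s/m.
c = ζ·c_c = 0.35 × 2886 = 1010 N·s/m.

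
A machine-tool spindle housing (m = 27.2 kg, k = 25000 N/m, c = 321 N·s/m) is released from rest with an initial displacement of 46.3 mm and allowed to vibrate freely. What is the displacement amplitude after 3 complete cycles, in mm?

ζ = c/(2√(km)) = 321/(2√(25000 × 27.2)) = 321/1649 = 0.1946.
Logarithmic decrement δ = 2πζ/√(1 − ζ²) = 2π × 0.1946/√(1 − 0.0379) = 1.247.
After n cycles, x_n/x₀ = e^(−nδ), so x_3 = 46.3 × e^(−3 × 1.247) = 46.3 × 0.02375 = 1.099 mm.

1.10 mm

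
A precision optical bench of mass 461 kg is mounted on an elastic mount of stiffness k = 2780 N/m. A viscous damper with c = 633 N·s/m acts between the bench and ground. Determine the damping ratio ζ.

ω_n = √(k/m) = √(2780/461) = 2.456 rad/s.
Critical damping c_c = 2√(k·m) = 2√(2780 × 461) = 2264 N·s/m, so ζ = c/c_c = 633/2264 = 0.2796.

0.280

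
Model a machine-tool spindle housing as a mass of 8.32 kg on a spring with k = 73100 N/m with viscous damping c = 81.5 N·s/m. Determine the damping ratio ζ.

0.0523

ω_n = √(k/m) = √(73100/8.32) = 93.73 rad/s.
Critical damping c_c = 2√(k·m) = 2√(73100 × 8.32) = 1560 N·s/m, so ζ = c/c_c = 81.5/1560 = 0.05225.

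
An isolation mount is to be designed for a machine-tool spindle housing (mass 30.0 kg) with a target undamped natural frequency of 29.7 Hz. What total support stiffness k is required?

1040000 N/m

ω_n = 2πf_n = 2π × 29.7 = 186.6 rad/s.
k = m·ω_n² = 30.0 × 186.6² = 30.0 × 34820 = 1045000 N/m.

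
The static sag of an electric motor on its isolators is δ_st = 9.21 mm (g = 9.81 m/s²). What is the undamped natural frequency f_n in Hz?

ω_n = √(g/δ_st) = √(9.81/0.00921) = √1065 = 32.64 rad/s.
f_n = ω_n/(2π) = 32.64/6.283 = 5.194 Hz.

5.19 Hz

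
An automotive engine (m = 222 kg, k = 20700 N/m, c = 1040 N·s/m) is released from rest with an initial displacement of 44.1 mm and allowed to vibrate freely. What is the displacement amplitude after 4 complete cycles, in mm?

ζ = c/(2√(km)) = 1040/(2√(20700 × 222)) = 1040/4287 = 0.2426.
Logarithmic decrement δ = 2πζ/√(1 − ζ²) = 2π × 0.2426/√(1 − 0.0588) = 1.571.
After n cycles, x_n/x₀ = e^(−nδ), so x_4 = 44.1 × e^(−4 × 1.571) = 44.1 × 0.001866 = 0.08227 mm.

0.0823 mm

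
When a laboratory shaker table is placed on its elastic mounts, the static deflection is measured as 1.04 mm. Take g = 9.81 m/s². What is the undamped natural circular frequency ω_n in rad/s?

97.1 rad/s

ω_n = √(g/δ_st) = √(9.81/0.00104) = √9433 = 97.12 rad/s.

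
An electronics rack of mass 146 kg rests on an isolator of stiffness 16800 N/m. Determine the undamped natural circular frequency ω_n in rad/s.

ω_n = √(k/m) = √(16800/146) = √115.1 = 10.73 rad/s.

10.7 rad/s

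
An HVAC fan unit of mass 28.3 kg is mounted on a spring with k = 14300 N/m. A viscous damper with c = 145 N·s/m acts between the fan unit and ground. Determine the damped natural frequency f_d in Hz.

ω_n = √(k/m) = √(14300/28.3) = 22.48 rad/s.
Critical damping c_c = 2√(k·m) = 2√(14300 × 28.3) = 1272 N·s/m, so ζ = c/c_c = 145/1272 = 0.1140.
ω_d = ω_n√(1 − ζ²) = 22.48 × √(1 − 0.0130) = 22.33 rad/s.
f_d = ω_d/(2π) = 3.554 Hz.

3.55 Hz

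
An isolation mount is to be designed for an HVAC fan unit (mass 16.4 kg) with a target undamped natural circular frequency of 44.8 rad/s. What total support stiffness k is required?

k = m·ω_n² = 16.4 × 44.80² = 16.4 × 2007 = 32920 N/m.

32900 N/m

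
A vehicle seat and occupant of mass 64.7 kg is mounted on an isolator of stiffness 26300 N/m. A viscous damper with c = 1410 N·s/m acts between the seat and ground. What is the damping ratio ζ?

0.540

ω_n = √(k/m) = √(26300/64.7) = 20.16 rad/s.
Critical damping c_c = 2√(k·m) = 2√(26300 × 64.7) = 2609 N·s/m, so ζ = c/c_c = 1410/2609 = 0.5405.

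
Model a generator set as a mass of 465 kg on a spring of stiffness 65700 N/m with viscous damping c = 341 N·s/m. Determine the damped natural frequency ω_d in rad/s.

11.9 rad/s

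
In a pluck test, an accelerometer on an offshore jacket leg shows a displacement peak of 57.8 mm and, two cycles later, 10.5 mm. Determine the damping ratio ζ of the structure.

Logarithmic decrement δ = (1/n)·ln(x₀/x_n) = (1/2)·ln(57.8/10.5) = (1/2)·ln(5.505) = 0.8528.
ζ = δ/√(4π² + δ²) = 0.8528/√(39.48 + 0.727) = 0.8528/6.341 = 0.1345.

0.134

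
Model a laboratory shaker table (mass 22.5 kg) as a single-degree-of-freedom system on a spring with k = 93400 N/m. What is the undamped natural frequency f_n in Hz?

10.3 Hz

ω_n = √(k/m) = √(93400/22.5) = √4151 = 64.43 rad/s.
f_n = ω_n/(2π) = 64.43/6.283 = 10.25 Hz.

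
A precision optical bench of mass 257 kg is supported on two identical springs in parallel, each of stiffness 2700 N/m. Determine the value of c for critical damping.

Parallel springs add: k_eq = 2 × 2700 = 5400 N/m.
c_c = 2√(k_eq·m) = 2√(5400 × 257) = 2 × 1178 = 2356 N·s/m.

2360 N·s/m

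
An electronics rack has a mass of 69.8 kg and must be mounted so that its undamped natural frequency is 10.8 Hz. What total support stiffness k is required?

321000 N/m

ω_n = 2πf_n = 2π × 10.8 = 67.86 rad/s.
k = m·ω_n² = 69.8 × 67.86² = 69.8 × 4605 = 321400 N/m.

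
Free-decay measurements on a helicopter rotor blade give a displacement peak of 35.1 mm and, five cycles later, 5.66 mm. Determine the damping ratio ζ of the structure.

0.0580

Logarithmic decrement δ = (1/n)·ln(x₀/x_n) = (1/5)·ln(35.1/5.66) = (1/5)·ln(6.201) = 0.3650.
ζ = δ/√(4π² + δ²) = 0.3650/√(39.48 + 0.133) = 0.3650/6.294 = 0.05799.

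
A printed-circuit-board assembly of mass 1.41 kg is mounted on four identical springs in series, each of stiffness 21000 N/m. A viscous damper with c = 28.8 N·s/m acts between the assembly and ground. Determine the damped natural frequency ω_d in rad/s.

Series springs: 1/k_eq = 4/21000, so k_eq = 21000/4 = 5250 N/m.
ω_n = √(k_eq/m) = √(5250/1.41) = 61.02 rad/s.
Critical damping c_c = 2√(k_eq·m) = 2√(5250 × 1.41) = 172.1 N·s/m, so ζ = c/c_c = 28.8/172.1 = 0.1674.
ω_d = ω_n√(1 − ζ²) = 61.02 × √(1 − 0.0280) = 60.16 rad/s.

60.2 rad/s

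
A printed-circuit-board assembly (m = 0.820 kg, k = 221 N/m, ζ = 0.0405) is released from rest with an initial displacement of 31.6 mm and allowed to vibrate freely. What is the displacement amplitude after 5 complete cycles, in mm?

Logarithmic decrement δ = 2πζ/√(1 − ζ²) = 2π × 0.04050/√(1 − 0.00164) = 0.2547.
After n cycles, x_n/x₀ = e^(−nδ), so x_5 = 31.6 × e^(−5 × 0.2547) = 31.6 × 0.2799 = 8.844 mm.

8.84 mm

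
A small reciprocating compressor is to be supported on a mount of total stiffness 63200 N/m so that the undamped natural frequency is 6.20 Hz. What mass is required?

ω_n = 2πf_n = 2π × 6.20 = 38.96 rad/s.
m = k/ω_n² = 63200/38.96² = 63200/1518 = 41.65 kg.

41.6 kg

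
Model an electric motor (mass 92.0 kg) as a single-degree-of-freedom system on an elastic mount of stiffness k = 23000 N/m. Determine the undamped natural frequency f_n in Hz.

ω_n = √(k/m) = √(23000/92.0) = √250.0 = 15.81 rad/s.
f_n = ω_n/(2π) = 15.81/6.283 = 2.516 Hz.

2.52 Hz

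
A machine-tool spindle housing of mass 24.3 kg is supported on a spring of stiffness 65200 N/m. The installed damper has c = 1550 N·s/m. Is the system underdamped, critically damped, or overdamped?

c_c = 2√(k·m) = 2517 N·s/m; ζ = c/c_c = 1550/2517 = 0.616.
Since ζ < 1 the system is underdamped.

underdamped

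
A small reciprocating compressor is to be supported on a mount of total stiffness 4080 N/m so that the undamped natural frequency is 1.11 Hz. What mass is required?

ω_n = 2πf_n = 2π × 1.11 = 6.974 rad/s.
m = k/ω_n² = 4080/6.974² = 4080/48.64 = 83.88 kg.

83.9 kg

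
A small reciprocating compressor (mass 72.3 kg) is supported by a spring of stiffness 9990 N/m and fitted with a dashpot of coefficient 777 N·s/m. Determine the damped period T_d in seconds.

0.601 s

ω_n = √(k/m) = √(9990/72.3) = 11.75 rad/s.
Critical damping c_c = 2√(k·m) = 2√(9990 × 72.3) = 1700 N·s/m, so ζ = c/c_c = 777/1700 = 0.4571.
ω_d = ω_n√(1 − ζ²) = 11.75 × √(1 − 0.209) = 10.45 rad/s.
T_d = 2π/ω_d = 0.6010 s.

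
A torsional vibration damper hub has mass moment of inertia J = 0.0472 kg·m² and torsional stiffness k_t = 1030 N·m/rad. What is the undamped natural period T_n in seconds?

ω_n = √(k_t/J) = √(1030/0.0472) = √21820 = 147.7 rad/s.
T_n = 2π/ω_n = 6.283/147.7 = 0.04253 s.

0.0425 s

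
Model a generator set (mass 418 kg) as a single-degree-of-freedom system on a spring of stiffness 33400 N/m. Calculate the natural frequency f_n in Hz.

ω_n = √(k/m) = √(33400/418) = √79.90 = 8.939 rad/s.
f_n = ω_n/(2π) = 8.939/6.283 = 1.423 Hz.

1.42 Hz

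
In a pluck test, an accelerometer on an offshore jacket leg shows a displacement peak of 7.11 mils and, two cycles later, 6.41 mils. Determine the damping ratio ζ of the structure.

Logarithmic decrement δ = (1/n)·ln(x₀/x_n) = (1/2)·ln(7.11/6.41) = (1/2)·ln(1.109) = 0.05182.
ζ = δ/√(4π² + δ²) = 0.05182/√(39.48 + 0.00269) = 0.05182/6.283 = 0.008247.

0.00825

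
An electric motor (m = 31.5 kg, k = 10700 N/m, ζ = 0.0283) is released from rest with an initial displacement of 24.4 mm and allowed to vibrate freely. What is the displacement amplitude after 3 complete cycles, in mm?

14.3 mm

Logarithmic decrement δ = 2πζ/√(1 − ζ²) = 2π × 0.02830/√(1 − 0.000801) = 0.1779.
After n cycles, x_n/x₀ = e^(−nδ), so x_3 = 24.4 × e^(−3 × 0.1779) = 24.4 × 0.5865 = 14.31 mm.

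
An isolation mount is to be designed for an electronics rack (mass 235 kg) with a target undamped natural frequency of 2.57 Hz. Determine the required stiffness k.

61300 N/m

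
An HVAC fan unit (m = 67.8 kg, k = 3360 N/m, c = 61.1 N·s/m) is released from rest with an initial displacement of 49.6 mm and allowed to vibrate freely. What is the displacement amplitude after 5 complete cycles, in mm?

6.61 mm

ζ = c/(2√(km)) = 61.1/(2√(3360 × 67.8)) = 61.1/954.6 = 0.06401.
Logarithmic decrement δ = 2πζ/√(1 − ζ²) = 2π × 0.06401/√(1 − 0.00410) = 0.4030.
After n cycles, x_n/x₀ = e^(−nδ), so x_5 = 49.6 × e^(−5 × 0.4030) = 49.6 × 0.1333 = 6.613 mm.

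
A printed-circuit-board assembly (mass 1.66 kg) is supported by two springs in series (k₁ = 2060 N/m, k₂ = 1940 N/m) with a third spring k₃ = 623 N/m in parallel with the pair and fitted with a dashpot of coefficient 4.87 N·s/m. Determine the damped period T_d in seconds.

0.201 s

Series pair: k_s = k₁k₂/(k₁+k₂) = (2060)(1940)/(2060 + 1940) = 999.1 N/m. In parallel with k₃: k_eq = 999.1 + 623 = 1622 N/m.
ω_n = √(k_eq/m) = √(1622/1.66) = 31.26 rad/s.
Critical damping c_c = 2√(k_eq·m) = 2√(1622 × 1.66) = 103.8 N·s/m, so ζ = c/c_c = 4.87/103.8 = 0.04693.
ω_d = ω_n√(1 − ζ²) = 31.26 × √(1 − 0.00220) = 31.23 rad/s.
T_d = 2π/ω_d = 0.2012 s.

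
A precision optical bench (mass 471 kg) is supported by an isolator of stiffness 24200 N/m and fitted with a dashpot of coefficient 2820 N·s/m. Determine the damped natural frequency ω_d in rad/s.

6.51 rad/s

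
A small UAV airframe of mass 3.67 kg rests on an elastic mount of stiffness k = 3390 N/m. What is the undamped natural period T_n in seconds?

ω_n = √(k/m) = √(3390/3.67) = √923.7 = 30.39 rad/s.
T_n = 2π/ω_n = 6.283/30.39 = 0.2067 s.

0.207 s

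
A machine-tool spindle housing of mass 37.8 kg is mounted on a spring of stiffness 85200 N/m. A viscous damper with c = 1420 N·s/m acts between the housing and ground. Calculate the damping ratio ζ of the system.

0.396

ω_n = √(k/m) = √(85200/37.8) = 47.48 rad/s.
Critical damping c_c = 2√(k·m) = 2√(85200 × 37.8) = 3589 N·s/m, so ζ = c/c_c = 1420/3589 = 0.3956.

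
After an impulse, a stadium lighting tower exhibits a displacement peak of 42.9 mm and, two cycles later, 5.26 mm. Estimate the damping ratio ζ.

Logarithmic decrement δ = (1/n)·ln(x₀/x_n) = (1/2)·ln(42.9/5.26) = (1/2)·ln(8.156) = 1.049.
ζ = δ/√(4π² + δ²) = 1.049/√(39.48 + 1.10) = 1.049/6.370 = 0.1647.

0.165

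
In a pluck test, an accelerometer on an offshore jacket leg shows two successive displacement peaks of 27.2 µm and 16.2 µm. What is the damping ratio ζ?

Logarithmic decrement δ = (1/n)·ln(x₀/x_n) = (1/1)·ln(27.2/16.2) = (1/1)·ln(1.679) = 0.5182.
ζ = δ/√(4π² + δ²) = 0.5182/√(39.48 + 0.269) = 0.5182/6.305 = 0.08220.

0.0822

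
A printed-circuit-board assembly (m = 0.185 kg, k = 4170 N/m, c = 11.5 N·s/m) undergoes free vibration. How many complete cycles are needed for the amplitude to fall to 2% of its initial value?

3 cycles

ζ = c/(2√(km)) = 11.5/(2√(4170 × 0.185)) = 11.5/55.55 = 0.2070.
Logarithmic decrement δ = 2πζ/√(1 − ζ²) = 2π × 0.2070/√(1 − 0.0429) = 1.330.
x_n/x₀ = e^(−nδ) ≤ 0.02; take ln: n ≥ ln(1/0.02)/δ = 3.912/1.330 = 2.942.
So 3 complete cycles are required.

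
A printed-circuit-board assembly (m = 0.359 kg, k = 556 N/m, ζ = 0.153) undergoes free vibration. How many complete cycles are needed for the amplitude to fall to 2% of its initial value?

5 cycles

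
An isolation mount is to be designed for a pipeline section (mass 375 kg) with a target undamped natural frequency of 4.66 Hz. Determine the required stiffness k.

321000 N/m

ω_n = 2πf_n = 2π × 4.66 = 29.28 rad/s.
k = m·ω_n² = 375 × 29.28² = 375 × 857.3 = 321500 N/m.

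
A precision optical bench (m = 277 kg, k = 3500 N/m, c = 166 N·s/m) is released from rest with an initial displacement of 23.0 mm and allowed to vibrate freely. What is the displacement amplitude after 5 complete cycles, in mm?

ζ = c/(2√(km)) = 166/(2√(3500 × 277)) = 166/1969 = 0.08430.
Logarithmic decrement δ = 2πζ/√(1 − ζ²) = 2π × 0.08430/√(1 − 0.00711) = 0.5315.
After n cycles, x_n/x₀ = e^(−nδ), so x_5 = 23.0 × e^(−5 × 0.5315) = 23.0 × 0.07011 = 1.613 mm.

1.61 mm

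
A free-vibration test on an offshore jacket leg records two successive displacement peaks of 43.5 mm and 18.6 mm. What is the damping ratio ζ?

0.134

Logarithmic decrement δ = (1/n)·ln(x₀/x_n) = (1/1)·ln(43.5/18.6) = (1/1)·ln(2.339) = 0.8496.
ζ = δ/√(4π² + δ²) = 0.8496/√(39.48 + 0.722) = 0.8496/6.340 = 0.1340.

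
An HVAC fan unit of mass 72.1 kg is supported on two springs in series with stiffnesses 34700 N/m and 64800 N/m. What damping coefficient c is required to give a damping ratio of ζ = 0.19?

Series springs: 1/k_eq = 1/34700 + 1/64800 = 4.425×10^-5, so k_eq = 22600 N/m.
c_c = 2√(k_eq·m) = 2√(22600 × 72.1) = 2553 N·s/m.
c = ζ·c_c = 0.19 × 2553 = 485.1 N·s/m.

485 N·s/m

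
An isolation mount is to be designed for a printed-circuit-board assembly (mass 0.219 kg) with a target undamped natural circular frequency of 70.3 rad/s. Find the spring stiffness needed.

k = m·ω_n² = 0.219 × 70.30² = 0.219 × 4942 = 1082 N/m.

1080 N/m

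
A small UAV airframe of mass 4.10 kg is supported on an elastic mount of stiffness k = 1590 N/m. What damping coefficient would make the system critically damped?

161 N·s/m

c_c = 2√(k·m) = 2√(1590 × 4.10) = 2 × 80.74 = 161.5 N·s/m.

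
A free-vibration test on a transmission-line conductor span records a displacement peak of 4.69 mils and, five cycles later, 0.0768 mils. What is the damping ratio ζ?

Logarithmic decrement δ = (1/n)·ln(x₀/x_n) = (1/5)·ln(4.69/0.0768) = (1/5)·ln(61.07) = 0.8224.
ζ = δ/√(4π² + δ²) = 0.8224/√(39.48 + 0.676) = 0.8224/6.337 = 0.1298.

0.130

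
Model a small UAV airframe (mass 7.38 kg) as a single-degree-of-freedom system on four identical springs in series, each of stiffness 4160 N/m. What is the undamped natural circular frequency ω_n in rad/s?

Series springs: 1/k_eq = 4/4160, so k_eq = 4160/4 = 1040 N/m.
ω_n = √(k_eq/m) = √(1040/7.38) = √140.9 = 11.87 rad/s.

11.9 rad/s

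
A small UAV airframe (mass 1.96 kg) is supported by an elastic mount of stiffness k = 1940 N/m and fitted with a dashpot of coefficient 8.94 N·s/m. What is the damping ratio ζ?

0.0725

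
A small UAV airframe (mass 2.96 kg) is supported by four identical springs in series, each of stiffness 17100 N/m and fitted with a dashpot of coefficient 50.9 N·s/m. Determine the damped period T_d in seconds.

Series springs: 1/k_eq = 4/17100, so k_eq = 17100/4 = 4275 N/m.
ω_n = √(k_eq/m) = √(4275/2.96) = 38.00 rad/s.
Critical damping c_c = 2√(k_eq·m) = 2√(4275 × 2.96) = 225.0 N·s/m, so ζ = c/c_c = 50.9/225.0 = 0.2262.
ω_d = ω_n√(1 − ζ²) = 38.00 × √(1 − 0.0512) = 37.02 rad/s.
T_d = 2π/ω_d = 0.1697 s.

0.170 s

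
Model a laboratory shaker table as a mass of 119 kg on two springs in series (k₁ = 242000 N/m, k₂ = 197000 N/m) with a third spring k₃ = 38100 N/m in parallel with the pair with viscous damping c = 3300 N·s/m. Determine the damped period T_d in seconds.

0.195 s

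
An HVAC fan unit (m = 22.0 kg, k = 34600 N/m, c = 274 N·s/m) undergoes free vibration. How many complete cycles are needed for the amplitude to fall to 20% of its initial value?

2 cycles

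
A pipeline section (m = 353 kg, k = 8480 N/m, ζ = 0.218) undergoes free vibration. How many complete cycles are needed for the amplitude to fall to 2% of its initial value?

3 cycles

Logarithmic decrement δ = 2πζ/√(1 − ζ²) = 2π × 0.2180/√(1 − 0.0475) = 1.403.
x_n/x₀ = e^(−nδ) ≤ 0.02; take ln: n ≥ ln(1/0.02)/δ = 3.912/1.403 = 2.787.
So 3 complete cycles are required.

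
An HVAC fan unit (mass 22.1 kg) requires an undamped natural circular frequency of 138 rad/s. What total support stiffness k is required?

421000 N/m

k = m·ω_n² = 22.1 × 138.0² = 22.1 × 19040 = 420900 N/m.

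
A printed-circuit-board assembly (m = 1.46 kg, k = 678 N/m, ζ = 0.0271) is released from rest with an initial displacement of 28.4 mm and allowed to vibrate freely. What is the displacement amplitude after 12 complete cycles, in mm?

3.68 mm

Logarithmic decrement δ = 2πζ/√(1 − ζ²) = 2π × 0.02710/√(1 − 0.000734) = 0.1703.
After n cycles, x_n/x₀ = e^(−nδ), so x_12 = 28.4 × e^(−12 × 0.1703) = 28.4 × 0.1295 = 3.678 mm.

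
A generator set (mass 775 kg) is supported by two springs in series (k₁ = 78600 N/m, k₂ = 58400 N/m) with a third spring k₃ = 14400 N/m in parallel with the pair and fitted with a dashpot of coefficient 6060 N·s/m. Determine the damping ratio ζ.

0.497

Series pair: k_s = k₁k₂/(k₁+k₂) = (78600)(58400)/(78600 + 58400) = 33510 N/m. In parallel with k₃: k_eq = 33510 + 14400 = 47910 N/m.
ω_n = √(k_eq/m) = √(47910/775) = 7.862 rad/s.
Critical damping c_c = 2√(k_eq·m) = 2√(47910 × 775) = 12190 N·s/m, so ζ = c/c_c = 6060/12190 = 0.4973.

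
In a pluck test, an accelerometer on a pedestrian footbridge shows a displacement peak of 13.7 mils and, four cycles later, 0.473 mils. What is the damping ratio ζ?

Logarithmic decrement δ = (1/n)·ln(x₀/x_n) = (1/4)·ln(13.7/0.473) = (1/4)·ln(28.96) = 0.8415.
ζ = δ/√(4π² + δ²) = 0.8415/√(39.48 + 0.708) = 0.8415/6.339 = 0.1327.

0.133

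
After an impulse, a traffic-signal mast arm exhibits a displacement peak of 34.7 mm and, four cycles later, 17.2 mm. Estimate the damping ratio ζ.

0.0279

Logarithmic decrement δ = (1/n)·ln(x₀/x_n) = (1/4)·ln(34.7/17.2) = (1/4)·ln(2.017) = 0.1755.
ζ = δ/√(4π² + δ²) = 0.1755/√(39.48 + 0.0308) = 0.1755/6.286 = 0.02791.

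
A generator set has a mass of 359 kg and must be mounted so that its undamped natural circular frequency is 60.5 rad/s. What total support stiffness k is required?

k = m·ω_n² = 359 × 60.50² = 359 × 3660 = 1314000 N/m.

1310000 N/m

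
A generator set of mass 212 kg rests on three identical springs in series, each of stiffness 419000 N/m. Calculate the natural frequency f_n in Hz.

4.09 Hz

Series springs: 1/k_eq = 3/419000, so k_eq = 419000/3 = 139700 N/m.
ω_n = √(k_eq/m) = √(139700/212) = √658.8 = 25.67 rad/s.
f_n = ω_n/(2π) = 25.67/6.283 = 4.085 Hz.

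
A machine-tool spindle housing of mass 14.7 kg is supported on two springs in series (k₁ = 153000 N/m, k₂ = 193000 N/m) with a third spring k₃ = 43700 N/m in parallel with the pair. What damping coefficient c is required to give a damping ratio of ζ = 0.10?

Series pair: k_s = k₁k₂/(k₁+k₂) = (153000)(193000)/(153000 + 193000) = 85340 N/m. In parallel with k₃: k_eq = 85340 + 43700 = 129000 N/m.
c_c = 2√(k_eq·m) = 2√(129000 × 14.7) = 2755 N·s/m.
c = ζ·c_c = 0.10 × 2755 = 275.5 N·s/m.

275 N·s/m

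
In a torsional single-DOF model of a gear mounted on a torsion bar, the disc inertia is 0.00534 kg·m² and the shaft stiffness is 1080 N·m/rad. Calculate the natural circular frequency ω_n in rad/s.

450 rad/s

ω_n = √(k_t/J) = √(1080/0.00534) = √202200 = 449.7 rad/s.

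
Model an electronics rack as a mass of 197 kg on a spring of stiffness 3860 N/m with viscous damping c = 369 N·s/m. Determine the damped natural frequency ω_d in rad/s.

ω_n = √(k/m) = √(3860/197) = 4.427 rad/s.
Critical damping c_c = 2√(k·m) = 2√(3860 × 197) = 1744 N·s/m, so ζ = c/c_c = 369/1744 = 0.2116.
ω_d = ω_n√(1 − ζ²) = 4.427 × √(1 − 0.0448) = 4.326 rad/s.

4.33 rad/s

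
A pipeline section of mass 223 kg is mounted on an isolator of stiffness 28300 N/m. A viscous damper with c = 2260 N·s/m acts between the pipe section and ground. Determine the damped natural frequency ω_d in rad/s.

ω_n = √(k/m) = √(28300/223) = 11.27 rad/s.
Critical damping c_c = 2√(k·m) = 2√(28300 × 223) = 5024 N·s/m, so ζ = c/c_c = 2260/5024 = 0.4498.
ω_d = ω_n√(1 − ζ²) = 11.27 × √(1 − 0.202) = 10.06 rad/s.

10.1 rad/s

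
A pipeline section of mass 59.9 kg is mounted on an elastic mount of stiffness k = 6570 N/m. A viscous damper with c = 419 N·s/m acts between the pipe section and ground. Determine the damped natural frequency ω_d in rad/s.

9.87 rad/s

ω_n = √(k/m) = √(6570/59.9) = 10.47 rad/s.
Critical damping c_c = 2√(k·m) = 2√(6570 × 59.9) = 1255 N·s/m, so ζ = c/c_c = 419/1255 = 0.3340.
ω_d = ω_n√(1 − ζ²) = 10.47 × √(1 − 0.112) = 9.872 rad/s.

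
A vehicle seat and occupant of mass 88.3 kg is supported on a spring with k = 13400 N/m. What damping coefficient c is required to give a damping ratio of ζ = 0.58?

1260 N·s/m

c_c = 2√(k·m) = 2√(13400 × 88.3) = 2176 N·s/m.
c = ζ·c_c = 0.58 × 2176 = 1262 N·s/m.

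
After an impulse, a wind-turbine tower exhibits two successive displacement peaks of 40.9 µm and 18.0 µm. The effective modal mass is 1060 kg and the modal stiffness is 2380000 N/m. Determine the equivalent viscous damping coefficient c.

13000 N·s/m

Logarithmic decrement δ = (1/n)·ln(x₀/x_n) = (1/1)·ln(40.9/18.0) = (1/1)·ln(2.272) = 0.8208.
ζ = δ/√(4π² + δ²) = 0.8208/√(39.48 + 0.674) = 0.8208/6.337 = 0.1295.
c = ζ · 2√(km) = 0.1295 × 2√(2380000 × 1060) = 0.1295 × 100500 = 13010 N·s/m.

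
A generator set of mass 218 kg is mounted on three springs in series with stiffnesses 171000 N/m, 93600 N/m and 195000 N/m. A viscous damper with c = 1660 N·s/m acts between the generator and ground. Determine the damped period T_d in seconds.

0.447 s

Series springs: 1/k_eq = 1/171000 + 1/93600 + 1/195000 = 2.166×10^-5, so k_eq = 46170 N/m.
ω_n = √(k_eq/m) = √(46170/218) = 14.55 rad/s.
Critical damping c_c = 2√(k_eq·m) = 2√(46170 × 218) = 6345 N·s/m, so ζ = c/c_c = 1660/6345 = 0.2616.
ω_d = ω_n√(1 − ζ²) = 14.55 × √(1 − 0.0684) = 14.05 rad/s.
T_d = 2π/ω_d = 0.4473 s.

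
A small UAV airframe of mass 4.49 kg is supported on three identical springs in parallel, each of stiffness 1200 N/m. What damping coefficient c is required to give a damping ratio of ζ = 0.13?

33.1 N·s/m

Parallel springs add: k_eq = 3 × 1200 = 3600 N/m.
c_c = 2√(k_eq·m) = 2√(3600 × 4.49) = 254.3 N·s/m.
c = ζ·c_c = 0.13 × 254.3 = 33.06 N·s/m.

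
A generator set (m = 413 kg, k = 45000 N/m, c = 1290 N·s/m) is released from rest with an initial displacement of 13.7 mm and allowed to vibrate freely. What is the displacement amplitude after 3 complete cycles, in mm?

ζ = c/(2√(km)) = 1290/(2√(45000 × 413)) = 1290/8622 = 0.1496.
Logarithmic decrement δ = 2πζ/√(1 − ζ²) = 2π × 0.1496/√(1 − 0.0224) = 0.9508.
After n cycles, x_n/x₀ = e^(−nδ), so x_3 = 13.7 × e^(−3 × 0.9508) = 13.7 × 0.05771 = 0.7906 mm.

0.791 mm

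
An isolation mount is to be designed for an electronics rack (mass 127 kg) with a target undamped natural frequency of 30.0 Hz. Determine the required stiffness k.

ω_n = 2πf_n = 2π × 30.0 = 188.5 rad/s.
k = m·ω_n² = 127 × 188.5² = 127 × 35530 = 4512000 N/m.

4510000 N/m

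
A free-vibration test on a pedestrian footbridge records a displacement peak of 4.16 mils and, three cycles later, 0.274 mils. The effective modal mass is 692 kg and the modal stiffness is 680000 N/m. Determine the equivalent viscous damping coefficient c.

Logarithmic decrement δ = (1/n)·ln(x₀/x_n) = (1/3)·ln(4.16/0.274) = (1/3)·ln(15.18) = 0.9067.
ζ = δ/√(4π² + δ²) = 0.9067/√(39.48 + 0.822) = 0.9067/6.348 = 0.1428.
c = ζ · 2√(km) = 0.1428 × 2√(680000 × 692) = 0.1428 × 43380 = 6197 N·s/m.

6200 N·s/m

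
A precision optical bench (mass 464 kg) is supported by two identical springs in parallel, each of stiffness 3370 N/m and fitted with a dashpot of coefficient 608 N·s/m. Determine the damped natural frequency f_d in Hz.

0.598 Hz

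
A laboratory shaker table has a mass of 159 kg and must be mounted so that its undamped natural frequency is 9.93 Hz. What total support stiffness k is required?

619000 N/m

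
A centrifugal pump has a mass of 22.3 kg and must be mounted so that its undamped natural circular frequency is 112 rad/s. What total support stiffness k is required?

k = m·ω_n² = 22.3 × 112.0² = 22.3 × 12540 = 279700 N/m.

280000 N/m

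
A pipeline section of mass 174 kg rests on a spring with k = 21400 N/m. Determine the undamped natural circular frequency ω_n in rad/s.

ω_n = √(k/m) = √(21400/174) = √123.0 = 11.09 rad/s.

11.1 rad/s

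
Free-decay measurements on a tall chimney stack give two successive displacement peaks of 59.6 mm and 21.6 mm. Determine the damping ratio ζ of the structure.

Logarithmic decrement δ = (1/n)·ln(x₀/x_n) = (1/1)·ln(59.6/21.6) = (1/1)·ln(2.759) = 1.015.
ζ = δ/√(4π² + δ²) = 1.015/√(39.48 + 1.03) = 1.015/6.365 = 0.1595.

0.159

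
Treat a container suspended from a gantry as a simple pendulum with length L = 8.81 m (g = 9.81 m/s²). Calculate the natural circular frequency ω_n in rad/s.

1.06 rad/s

For a simple pendulum ω_n = √(g/L) = √(9.81/8.81) = √1.114 = 1.055 rad/s.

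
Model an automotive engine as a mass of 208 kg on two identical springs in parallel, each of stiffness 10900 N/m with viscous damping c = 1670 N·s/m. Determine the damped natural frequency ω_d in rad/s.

Parallel springs add: k_eq = 2 × 10900 = 21800 N/m.
ω_n = √(k_eq/m) = √(21800/208) = 10.24 rad/s.
Critical damping c_c = 2√(k_eq·m) = 2√(21800 × 208) = 4259 N·s/m, so ζ = c/c_c = 1670/4259 = 0.3921.
ω_d = ω_n√(1 − ζ²) = 10.24 × √(1 − 0.154) = 9.418 rad/s.

9.42 rad/s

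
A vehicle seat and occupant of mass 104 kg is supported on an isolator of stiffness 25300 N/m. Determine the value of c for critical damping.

3240 N·s/m

c_c = 2√(k·m) = 2√(25300 × 104) = 2 × 1622 = 3244 N·s/m.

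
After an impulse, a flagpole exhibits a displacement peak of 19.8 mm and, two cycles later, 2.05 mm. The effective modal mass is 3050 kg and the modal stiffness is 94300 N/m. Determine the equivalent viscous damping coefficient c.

Logarithmic decrement δ = (1/n)·ln(x₀/x_n) = (1/2)·ln(19.8/2.05) = (1/2)·ln(9.659) = 1.134.
ζ = δ/√(4π² + δ²) = 1.134/√(39.48 + 1.29) = 1.134/6.385 = 0.1776.
c = ζ · 2√(km) = 0.1776 × 2√(94300 × 3050) = 0.1776 × 33920 = 6024 N·s/m.

6020 N·s/m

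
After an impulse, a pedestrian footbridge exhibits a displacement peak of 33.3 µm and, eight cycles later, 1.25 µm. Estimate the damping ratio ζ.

Logarithmic decrement δ = (1/n)·ln(x₀/x_n) = (1/8)·ln(33.3/1.25) = (1/8)·ln(26.64) = 0.4103.
ζ = δ/√(4π² + δ²) = 0.4103/√(39.48 + 0.168) = 0.4103/6.297 = 0.06516.

0.0652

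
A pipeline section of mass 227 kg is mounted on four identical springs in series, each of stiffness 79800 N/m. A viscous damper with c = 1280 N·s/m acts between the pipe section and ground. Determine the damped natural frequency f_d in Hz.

Series springs: 1/k_eq = 4/79800, so k_eq = 79800/4 = 19950 N/m.
ω_n = √(k_eq/m) = √(19950/227) = 9.375 rad/s.
Critical damping c_c = 2√(k_eq·m) = 2√(19950 × 227) = 4256 N·s/m, so ζ = c/c_c = 1280/4256 = 0.3007.
ω_d = ω_n√(1 − ζ²) = 9.375 × √(1 − 0.0904) = 8.941 rad/s.
f_d = ω_d/(2π) = 1.423 Hz.

1.42 Hz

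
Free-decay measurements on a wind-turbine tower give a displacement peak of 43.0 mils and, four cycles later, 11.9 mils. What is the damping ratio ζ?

Logarithmic decrement δ = (1/n)·ln(x₀/x_n) = (1/4)·ln(43.0/11.9) = (1/4)·ln(3.613) = 0.3212.
ζ = δ/√(4π² + δ²) = 0.3212/√(39.48 + 0.103) = 0.3212/6.291 = 0.05105.

0.0510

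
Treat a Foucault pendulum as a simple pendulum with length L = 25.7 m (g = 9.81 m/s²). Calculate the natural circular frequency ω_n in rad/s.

For a simple pendulum ω_n = √(g/L) = √(9.81/25.7) = √0.3817 = 0.6178 rad/s.

0.618 rad/s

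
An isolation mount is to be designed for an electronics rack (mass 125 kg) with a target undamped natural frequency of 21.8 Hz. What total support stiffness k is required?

2350000 N/m

ω_n = 2πf_n = 2π × 21.8 = 137.0 rad/s.
k = m·ω_n² = 125 × 137.0² = 125 × 18760 = 2345000 N/m.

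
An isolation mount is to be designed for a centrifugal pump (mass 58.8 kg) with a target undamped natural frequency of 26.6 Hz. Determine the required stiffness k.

1640000 N/m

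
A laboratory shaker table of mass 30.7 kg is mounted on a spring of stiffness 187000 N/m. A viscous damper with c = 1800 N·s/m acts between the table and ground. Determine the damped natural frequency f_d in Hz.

11.5 Hz

ω_n = √(k/m) = √(187000/30.7) = 78.05 rad/s.
Critical damping c_c = 2√(k·m) = 2√(187000 × 30.7) = 4792 N·s/m, so ζ = c/c_c = 1800/4792 = 0.3756.
ω_d = ω_n√(1 − ζ²) = 78.05 × √(1 − 0.141) = 72.33 rad/s.
f_d = ω_d/(2π) = 11.51 Hz.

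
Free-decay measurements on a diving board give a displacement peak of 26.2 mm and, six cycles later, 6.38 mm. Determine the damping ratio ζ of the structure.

Logarithmic decrement δ = (1/n)·ln(x₀/x_n) = (1/6)·ln(26.2/6.38) = (1/6)·ln(4.107) = 0.2354.
ζ = δ/√(4π² + δ²) = 0.2354/√(39.48 + 0.0554) = 0.2354/6.288 = 0.03744.

0.0374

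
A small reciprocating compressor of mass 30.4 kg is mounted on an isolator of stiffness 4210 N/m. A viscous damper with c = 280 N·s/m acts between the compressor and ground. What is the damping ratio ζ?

ω_n = √(k/m) = √(4210/30.4) = 11.77 rad/s.
Critical damping c_c = 2√(k·m) = 2√(4210 × 30.4) = 715.5 N·s/m, so ζ = c/c_c = 280/715.5 = 0.3913.

0.391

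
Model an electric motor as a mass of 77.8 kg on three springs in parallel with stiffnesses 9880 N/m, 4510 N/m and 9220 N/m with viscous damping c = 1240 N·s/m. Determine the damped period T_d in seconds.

Parallel springs add: k_eq = 9880 + 4510 + 9220 = 23610 N/m.
ω_n = √(k_eq/m) = √(23610/77.8) = 17.42 rad/s.
Critical damping c_c = 2√(k_eq·m) = 2√(23610 × 77.8) = 2711 N·s/m, so ζ = c/c_c = 1240/2711 = 0.4575.
ω_d = ω_n√(1 − ζ²) = 17.42 × √(1 − 0.209) = 15.49 rad/s.
T_d = 2π/ω_d = 0.4056 s.

0.406 s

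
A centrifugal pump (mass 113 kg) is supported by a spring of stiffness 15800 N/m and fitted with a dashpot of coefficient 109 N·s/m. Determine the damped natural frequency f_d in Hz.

1.88 Hz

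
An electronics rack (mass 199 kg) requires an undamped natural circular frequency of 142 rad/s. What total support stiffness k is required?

4010000 N/m

k = m·ω_n² = 199 × 142.0² = 199 × 20160 = 4013000 N/m.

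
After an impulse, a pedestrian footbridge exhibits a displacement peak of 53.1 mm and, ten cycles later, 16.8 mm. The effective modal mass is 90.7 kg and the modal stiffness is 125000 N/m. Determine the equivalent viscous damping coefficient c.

123 N·s/m

Logarithmic decrement δ = (1/n)·ln(x₀/x_n) = (1/10)·ln(53.1/16.8) = (1/10)·ln(3.161) = 0.1151.
ζ = δ/√(4π² + δ²) = 0.1151/√(39.48 + 0.0132) = 0.1151/6.284 = 0.01831.
c = ζ · 2√(km) = 0.01831 × 2√(125000 × 90.7) = 0.01831 × 6734 = 123.3 N·s/m.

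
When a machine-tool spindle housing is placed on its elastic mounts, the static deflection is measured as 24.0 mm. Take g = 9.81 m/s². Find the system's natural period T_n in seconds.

ω_n = √(g/δ_st) = √(9.81/0.0240) = √408.8 = 20.22 rad/s.
T_n = 2π/ω_n = 6.283/20.22 = 0.3108 s.

0.311 s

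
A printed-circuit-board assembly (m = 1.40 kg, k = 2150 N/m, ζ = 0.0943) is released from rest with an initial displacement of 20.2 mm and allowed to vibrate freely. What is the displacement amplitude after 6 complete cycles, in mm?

0.568 mm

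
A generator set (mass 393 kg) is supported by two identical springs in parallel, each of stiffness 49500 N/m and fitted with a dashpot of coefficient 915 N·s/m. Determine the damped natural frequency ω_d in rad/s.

Parallel springs add: k_eq = 2 × 49500 = 99000 N/m.
ω_n = √(k_eq/m) = √(99000/393) = 15.87 rad/s.
Critical damping c_c = 2√(k_eq·m) = 2√(99000 × 393) = 12480 N·s/m, so ζ = c/c_c = 915/12480 = 0.07335.
ω_d = ω_n√(1 − ζ²) = 15.87 × √(1 − 0.00538) = 15.83 rad/s.

15.8 rad/s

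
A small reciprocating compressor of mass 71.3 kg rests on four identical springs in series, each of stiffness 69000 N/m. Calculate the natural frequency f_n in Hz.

2.48 Hz

Series springs: 1/k_eq = 4/69000, so k_eq = 69000/4 = 17250 N/m.
ω_n = √(k_eq/m) = √(17250/71.3) = √241.9 = 15.55 rad/s.
f_n = ω_n/(2π) = 15.55/6.283 = 2.476 Hz.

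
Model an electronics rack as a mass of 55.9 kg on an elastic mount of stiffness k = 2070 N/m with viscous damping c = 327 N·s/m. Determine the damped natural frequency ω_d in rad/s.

5.34 rad/s

ω_n = √(k/m) = √(2070/55.9) = 6.085 rad/s.
Critical damping c_c = 2√(k·m) = 2√(2070 × 55.9) = 680.3 N·s/m, so ζ = c/c_c = 327/680.3 = 0.4806.
ω_d = ω_n√(1 − ζ²) = 6.085 × √(1 − 0.231) = 5.336 rad/s.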